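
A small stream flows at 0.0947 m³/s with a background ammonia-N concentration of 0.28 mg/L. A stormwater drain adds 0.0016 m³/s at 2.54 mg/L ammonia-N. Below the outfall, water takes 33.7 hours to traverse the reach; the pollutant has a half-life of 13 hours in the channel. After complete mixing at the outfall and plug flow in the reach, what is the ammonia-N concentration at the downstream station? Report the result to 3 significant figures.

After mixing, C = (0.09470·0.2800 + 0.001600·2.540) / 0.09630 = 0.03058/0.09630 = 0.3175 mg/L.
Half-life 13 h → k = ln 2 / 13 = 0.05332 h⁻¹ = 1.280 d⁻¹.
First-order decay: C = 0.3175·exp(−k·t) = 0.3175·0.1658 = 0.05266 mg/L.

0.0527 mg/L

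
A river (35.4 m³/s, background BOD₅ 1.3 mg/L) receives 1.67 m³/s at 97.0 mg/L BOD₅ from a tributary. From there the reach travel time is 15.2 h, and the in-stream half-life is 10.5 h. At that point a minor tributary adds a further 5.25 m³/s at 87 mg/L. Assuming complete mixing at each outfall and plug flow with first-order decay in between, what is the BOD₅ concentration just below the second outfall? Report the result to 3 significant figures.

Flow-weighted average: C = (35.40·1.300 + 1.670·97.00) / 37.07 = 208.0/37.07 = 5.611 mg/L; combined flow 37.07 m³/s.
Half-life 10.5 h → k = ln 2 / 10.5 = 0.06601 h⁻¹ = 1.584 d⁻¹.
After decay, C = 5.611 × e^(−kt) = 5.611 × 0.3666 = 2.057 mg/L.
Second outfall: C = (37.07·2.057 + 5.250·87.00)/42.32 = 12.59 mg/L.

12.6 mg/L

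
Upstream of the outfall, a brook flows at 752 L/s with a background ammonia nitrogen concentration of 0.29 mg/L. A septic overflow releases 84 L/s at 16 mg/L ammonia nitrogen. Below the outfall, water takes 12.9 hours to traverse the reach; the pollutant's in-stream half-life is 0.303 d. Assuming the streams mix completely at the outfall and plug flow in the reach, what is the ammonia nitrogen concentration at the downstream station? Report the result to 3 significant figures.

0.546 mg/L

Mass balance: C = (752.0·0.2900 + 84.00·16.00) / 836.0 = 1562/836.0 = 1.869 mg/L.
Half-life 0.303 d → k = ln 2 / 0.303 = 2.288 d⁻¹.
Decay over the reach: 1.869·exp(−kt) = 1.869·0.2924 = 0.5464 mg/L.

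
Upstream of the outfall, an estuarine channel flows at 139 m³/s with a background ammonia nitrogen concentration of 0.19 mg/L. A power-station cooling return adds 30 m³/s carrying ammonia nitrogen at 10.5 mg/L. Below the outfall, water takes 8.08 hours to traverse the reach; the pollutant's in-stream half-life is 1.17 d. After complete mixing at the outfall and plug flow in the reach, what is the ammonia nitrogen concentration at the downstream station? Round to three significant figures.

1.65 mg/L

Mass balance: C = (139.0·0.1900 + 30.00·10.50) / 169.0 = 341.4/169.0 = 2.020 mg/L.
Half-life 1.17 d → k = ln 2 / 1.17 = 0.5924 d⁻¹.
After decay, C = 2.020 × e^(−kt) = 2.020 × 0.8192 = 1.655 mg/L.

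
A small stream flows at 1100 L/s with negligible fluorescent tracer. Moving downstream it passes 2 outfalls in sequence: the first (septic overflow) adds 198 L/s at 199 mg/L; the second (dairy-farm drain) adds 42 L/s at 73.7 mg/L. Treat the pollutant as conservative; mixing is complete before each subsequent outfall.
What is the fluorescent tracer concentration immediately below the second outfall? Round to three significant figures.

Below outfall 1: Q → 1298 L/s, C = (1100·0 + 198.0·199.0)/1298 = 30.36 mg/L.
Below outfall 2: Q → 1340 L/s, C = (1298·30.36 + 42.00·73.70)/1340 = 31.71 mg/L.

31.7 mg/L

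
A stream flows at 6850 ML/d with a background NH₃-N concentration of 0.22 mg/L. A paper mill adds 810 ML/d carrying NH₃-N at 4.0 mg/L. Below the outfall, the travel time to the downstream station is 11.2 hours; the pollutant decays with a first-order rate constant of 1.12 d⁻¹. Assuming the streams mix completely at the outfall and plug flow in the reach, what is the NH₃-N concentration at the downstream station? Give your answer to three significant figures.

Flow-weighted average: C = (6850·0.2200 + 810.0·4.000) / 7660 = 4747/7660 = 0.6197 mg/L.
Decay over the reach: 0.6197·exp(−kt) = 0.6197·0.5929 = 0.3675 mg/L.

0.367 mg/L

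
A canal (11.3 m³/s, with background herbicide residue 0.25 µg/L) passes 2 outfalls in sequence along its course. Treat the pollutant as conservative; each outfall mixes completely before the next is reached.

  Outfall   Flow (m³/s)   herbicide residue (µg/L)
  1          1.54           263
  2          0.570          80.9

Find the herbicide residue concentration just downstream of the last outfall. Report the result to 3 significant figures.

Below outfall 1: Q → 12.84 m³/s, C = (11.30·0.2500 + 1.540·263.0)/12.84 = 31.76 µg/L.
Below outfall 2: Q → 13.41 m³/s, C = (12.84·31.76 + 0.5700·80.90)/13.41 = 33.85 µg/L.

33.9 µg/L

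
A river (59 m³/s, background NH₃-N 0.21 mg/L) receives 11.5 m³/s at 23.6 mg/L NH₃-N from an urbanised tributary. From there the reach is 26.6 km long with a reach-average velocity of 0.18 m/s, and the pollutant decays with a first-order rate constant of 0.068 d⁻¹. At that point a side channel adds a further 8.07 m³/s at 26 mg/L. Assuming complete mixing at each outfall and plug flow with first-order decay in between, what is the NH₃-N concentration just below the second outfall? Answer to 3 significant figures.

5.89 mg/L

Conservation of mass: C = (59.00·0.2100 + 11.50·23.60) / 70.50 = 283.8/70.50 = 4.025 mg/L; combined flow 70.50 m³/s.
Travel time t = 26.6·1000 / 0.18 = 147800 s = 41.05 h.
After decay, C = 4.025 × e^(−kt) = 4.025 × 0.8902 = 3.583 mg/L.
Second outfall: C = (70.50·3.583 + 8.070·26.00)/78.57 = 5.886 mg/L.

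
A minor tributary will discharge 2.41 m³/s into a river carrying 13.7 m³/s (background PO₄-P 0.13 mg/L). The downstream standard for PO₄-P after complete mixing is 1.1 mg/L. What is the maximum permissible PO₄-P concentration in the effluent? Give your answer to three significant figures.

At the limit, (Qr·Cr + Qe·Cₑ)/(Qr + Qe) = 1.1:
Cₑ = (16.11·1.1 − 13.70·0.1300) / 2.410 = 6.614 mg/L.

6.61 mg/L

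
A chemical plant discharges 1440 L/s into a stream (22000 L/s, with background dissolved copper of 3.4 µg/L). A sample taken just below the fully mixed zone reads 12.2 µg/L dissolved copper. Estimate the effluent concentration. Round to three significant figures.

147 µg/L

Mass balance: 22000·3.400 + 1440·Cₑ = 23440·12.20
→ Cₑ = (23440·12.20 − 22000·3.400) / 1440 = 146.6 µg/L.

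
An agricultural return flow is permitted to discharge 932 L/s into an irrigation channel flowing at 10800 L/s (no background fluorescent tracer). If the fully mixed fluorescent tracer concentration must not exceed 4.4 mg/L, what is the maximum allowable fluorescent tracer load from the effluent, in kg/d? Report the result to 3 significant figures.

4460 kg/d

Mass balance at the limit: 10800·0 + 932.0·Cₑ = 11730·4.4 → Cₑ = 55.39 mg/L.
932.0 L/s = 0.9320 m³/s. Load = 0.9320 m³/s × 55.39 g/m³ × 86 400 s/d = 4460 kg/d.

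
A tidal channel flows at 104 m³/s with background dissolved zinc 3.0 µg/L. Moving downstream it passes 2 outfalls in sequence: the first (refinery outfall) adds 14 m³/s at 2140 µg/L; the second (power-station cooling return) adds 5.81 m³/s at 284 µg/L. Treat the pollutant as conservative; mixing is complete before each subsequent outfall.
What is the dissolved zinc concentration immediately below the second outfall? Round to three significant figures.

258 µg/L

After outfall 1: Q = 104.0 + 14.00 = 118.0 m³/s; C = (104.0·3.000 + 14.00·2140)/118.0 = 256.5 µg/L.
After outfall 2: Q = 118.0 + 5.810 = 123.8 m³/s; C = (118.0·256.5 + 5.810·284.0)/123.8 = 257.8 µg/L.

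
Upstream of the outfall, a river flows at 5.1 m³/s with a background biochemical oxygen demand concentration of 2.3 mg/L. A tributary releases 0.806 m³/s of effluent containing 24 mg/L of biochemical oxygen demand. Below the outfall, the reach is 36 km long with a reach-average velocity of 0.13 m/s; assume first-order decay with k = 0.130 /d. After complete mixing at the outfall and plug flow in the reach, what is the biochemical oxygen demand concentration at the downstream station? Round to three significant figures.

3.47 mg/L

Mixed concentration C = ΣQC/ΣQ = (5.100·2.300 + 0.8060·24.00) / 5.906 = 31.07/5.906 = 5.261 mg/L.
Travel time t = 36·1000 / 0.13 = 276900 s = 76.92 h.
First-order decay: C = 5.261·exp(−k·t) = 5.261·0.6592 = 3.469 mg/L.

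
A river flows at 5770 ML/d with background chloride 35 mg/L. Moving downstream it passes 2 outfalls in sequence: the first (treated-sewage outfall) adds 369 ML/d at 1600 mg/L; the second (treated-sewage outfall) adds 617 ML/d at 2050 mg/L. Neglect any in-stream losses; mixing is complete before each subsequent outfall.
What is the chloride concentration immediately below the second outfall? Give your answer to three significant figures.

304 mg/L

Outfall 1: combined Q = 6139 ML/d; C = (5770·35.00 + 369.0·1600)/6139 = 129.1 mg/L.
Outfall 2: combined Q = 6756 ML/d; C = (6139·129.1 + 617.0·2050)/6756 = 304.5 mg/L.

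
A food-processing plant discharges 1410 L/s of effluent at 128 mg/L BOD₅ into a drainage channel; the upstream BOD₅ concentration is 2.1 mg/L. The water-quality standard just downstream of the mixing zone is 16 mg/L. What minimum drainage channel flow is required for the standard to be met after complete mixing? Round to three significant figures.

Set C_mix = 16: (Q·2.100 + 1410·128.0) / (Q + 1410) = 16
→ Q = 1410·(128.0 − 16)/(16 − 2.100) = 11360 L/s.

11400 L/s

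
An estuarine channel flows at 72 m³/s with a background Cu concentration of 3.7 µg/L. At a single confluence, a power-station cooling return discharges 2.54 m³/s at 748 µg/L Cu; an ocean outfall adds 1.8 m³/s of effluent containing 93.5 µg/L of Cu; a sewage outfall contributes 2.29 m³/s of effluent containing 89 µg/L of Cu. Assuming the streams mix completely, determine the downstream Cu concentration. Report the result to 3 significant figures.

32.3 µg/L

Flow-weighted average: C = (72.00·3.700 + 2.540·748.0 + 1.800·93.50 + 2.290·89.00) / 78.63 = 2538/78.63 = 32.28 µg/L.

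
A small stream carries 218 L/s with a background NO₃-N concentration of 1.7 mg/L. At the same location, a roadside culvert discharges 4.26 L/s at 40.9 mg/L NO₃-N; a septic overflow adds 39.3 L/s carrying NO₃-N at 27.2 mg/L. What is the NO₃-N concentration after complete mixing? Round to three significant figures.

Flow-weighted average: C = (218.0·1.700 + 4.260·40.90 + 39.30·27.20) / 261.6 = 1614/261.6 = 6.170 mg/L.

6.17 mg/L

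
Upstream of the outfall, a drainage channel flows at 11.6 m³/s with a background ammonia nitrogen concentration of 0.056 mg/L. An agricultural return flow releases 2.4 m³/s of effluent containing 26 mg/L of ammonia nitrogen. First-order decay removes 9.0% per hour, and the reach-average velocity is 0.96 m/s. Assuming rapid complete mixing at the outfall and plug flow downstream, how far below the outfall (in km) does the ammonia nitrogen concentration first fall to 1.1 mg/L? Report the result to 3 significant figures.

51.7 km

Mixed concentration C = ΣQC/ΣQ = (11.60·0.05600 + 2.400·26.00) / 14.00 = 63.05/14.00 = 4.504 mg/L.
9.0%/h lost → k = −ln(1 − 0.09) = 0.09431 h⁻¹.
Set 4.504·exp(−k·t) = 1.1 → t = ln(4.504/1.1)/k = 53810 s = 14.95 h.
Distance = v·t = 0.96·53810 = 51650 m = 51.65 km.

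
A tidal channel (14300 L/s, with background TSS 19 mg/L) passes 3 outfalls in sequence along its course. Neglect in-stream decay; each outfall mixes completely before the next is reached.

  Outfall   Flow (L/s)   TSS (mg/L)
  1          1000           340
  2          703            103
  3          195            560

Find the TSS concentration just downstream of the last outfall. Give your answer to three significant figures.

Outfall 1: combined Q = 15300 L/s; C = (14300·19.00 + 1000·340.0)/15300 = 39.98 mg/L.
Outfall 2: combined Q = 16000 L/s; C = (15300·39.98 + 703.0·103.0)/16000 = 42.75 mg/L.
Outfall 3: combined Q = 16200 L/s; C = (16000·42.75 + 195.0·560.0)/16200 = 48.98 mg/L.

49.0 mg/L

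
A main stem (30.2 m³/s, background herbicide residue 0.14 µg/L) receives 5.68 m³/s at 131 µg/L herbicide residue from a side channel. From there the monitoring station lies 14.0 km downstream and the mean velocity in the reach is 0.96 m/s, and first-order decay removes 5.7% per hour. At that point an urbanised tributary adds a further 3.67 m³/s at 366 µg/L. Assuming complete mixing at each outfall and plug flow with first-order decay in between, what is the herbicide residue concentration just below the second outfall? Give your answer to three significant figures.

After mixing, C = (30.20·0.1400 + 5.680·131.0) / 35.88 = 748.3/35.88 = 20.86 µg/L; combined flow 35.88 m³/s.
Travel time t = 14.0·1000 / 0.96 = 14580 s = 4.051 h.
5.7%/h lost → k = −ln(1 − 0.057) = 0.05869 h⁻¹.
Applying C = C₀e^(−kt): 20.86 × 0.7884 = 16.44 µg/L.
Second outfall: C = (35.88·16.44 + 3.670·366.0)/39.55 = 48.88 µg/L.

48.9 µg/L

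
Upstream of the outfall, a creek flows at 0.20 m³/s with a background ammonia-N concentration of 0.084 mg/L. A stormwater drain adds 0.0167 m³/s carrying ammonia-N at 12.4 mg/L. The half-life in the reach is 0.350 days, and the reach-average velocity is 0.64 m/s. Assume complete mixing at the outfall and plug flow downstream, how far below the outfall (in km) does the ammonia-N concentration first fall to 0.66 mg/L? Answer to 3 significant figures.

Flow-weighted average: C = (0.2000·0.08400 + 0.01670·12.40) / 0.2167 = 0.2239/0.2167 = 1.033 mg/L.
Half-life 0.350 d → k = ln 2 / 0.350 = 1.980 d⁻¹.
Set 1.033·exp(−k·t) = 0.66 → t = ln(1.033/0.66)/k = 19550 s = 5.431 h.
Distance = v·t = 0.64·19550 = 12510 m = 12.51 km.

12.5 km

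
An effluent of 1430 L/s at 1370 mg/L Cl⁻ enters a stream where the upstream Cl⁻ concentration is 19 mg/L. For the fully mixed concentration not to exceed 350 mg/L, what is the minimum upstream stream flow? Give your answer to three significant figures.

Set C_mix = 350: (Q·19.00 + 1430·1370) / (Q + 1430) = 350
→ Q = 1430·(1370 − 350)/(350 − 19.00) = 4407 L/s.

4410 L/s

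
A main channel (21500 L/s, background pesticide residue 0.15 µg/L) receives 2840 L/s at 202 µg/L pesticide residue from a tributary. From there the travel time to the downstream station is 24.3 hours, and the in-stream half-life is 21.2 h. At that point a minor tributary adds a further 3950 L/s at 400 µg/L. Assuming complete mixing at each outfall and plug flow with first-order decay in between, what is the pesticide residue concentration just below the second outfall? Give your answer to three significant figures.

Flow-weighted average: C = (21500·0.1500 + 2840·202.0) / 24340 = 576900/24340 = 23.70 µg/L; combined flow 24340 L/s.
Half-life 21.2 h → k = ln 2 / 21.2 = 0.03270 h⁻¹ = 0.7847 d⁻¹.
After decay, C = 23.70 × e^(−kt) = 23.70 × 0.4518 = 10.71 µg/L.
At the second outfall, C = (24340·10.71 + 3950·400.0) / (24340 + 3950) = 65.06 µg/L.

65.1 µg/L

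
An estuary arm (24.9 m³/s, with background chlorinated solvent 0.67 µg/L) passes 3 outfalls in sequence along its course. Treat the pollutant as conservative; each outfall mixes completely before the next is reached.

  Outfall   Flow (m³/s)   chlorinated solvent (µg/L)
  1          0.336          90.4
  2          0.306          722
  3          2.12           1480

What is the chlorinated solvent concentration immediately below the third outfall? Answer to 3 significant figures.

Below outfall 1: Q → 25.24 m³/s, C = (24.90·0.6700 + 0.3360·90.40)/25.24 = 1.865 µg/L.
Below outfall 2: Q → 25.54 m³/s, C = (25.24·1.865 + 0.3060·722.0)/25.54 = 10.49 µg/L.
Below outfall 3: Q → 27.66 m³/s, C = (25.54·10.49 + 2.120·1480)/27.66 = 123.1 µg/L.

123 µg/L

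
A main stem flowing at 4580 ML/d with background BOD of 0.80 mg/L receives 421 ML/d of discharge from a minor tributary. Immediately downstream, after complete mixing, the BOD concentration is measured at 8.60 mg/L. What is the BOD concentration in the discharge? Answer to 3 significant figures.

93.5 mg/L

Mass balance: 4580·0.8000 + 421.0·Cₑ = 5001·8.600
→ Cₑ = (5001·8.600 − 4580·0.8000) / 421.0 = 93.46 mg/L.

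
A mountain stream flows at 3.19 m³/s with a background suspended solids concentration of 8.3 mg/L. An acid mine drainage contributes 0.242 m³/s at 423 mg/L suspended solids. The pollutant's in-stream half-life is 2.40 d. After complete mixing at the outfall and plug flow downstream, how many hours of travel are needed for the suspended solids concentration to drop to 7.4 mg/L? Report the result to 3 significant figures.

135 h

Mass balance: C = (3.190·8.300 + 0.2420·423.0) / 3.432 = 128.8/3.432 = 37.54 mg/L.
Half-life 2.40 d → k = ln 2 / 2.40 = 0.2888 d⁻¹.
37.54·exp(−k·t) = 7.4 → t = ln(37.54/7.4)/k = 485800 s = 135.0 h.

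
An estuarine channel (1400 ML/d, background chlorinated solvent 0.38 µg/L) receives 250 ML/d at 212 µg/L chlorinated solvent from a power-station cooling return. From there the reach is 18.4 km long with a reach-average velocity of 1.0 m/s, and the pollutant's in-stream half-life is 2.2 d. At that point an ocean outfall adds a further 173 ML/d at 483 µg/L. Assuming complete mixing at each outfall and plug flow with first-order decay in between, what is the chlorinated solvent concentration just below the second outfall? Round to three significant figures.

After mixing, C = (1400·0.3800 + 250.0·212.0) / 1650 = 53530/1650 = 32.44 µg/L; combined flow 1650 ML/d.
Travel time t = 18.4·1000 / 1.0 = 18400 s = 5.111 h.
Half-life 2.2 d → k = ln 2 / 2.2 = 0.3151 d⁻¹.
Applying C = C₀e^(−kt): 32.44 × 0.9351 = 30.34 µg/L.
Second outfall: C = (1650·30.34 + 173.0·483.0)/1823 = 73.30 µg/L.

73.3 µg/L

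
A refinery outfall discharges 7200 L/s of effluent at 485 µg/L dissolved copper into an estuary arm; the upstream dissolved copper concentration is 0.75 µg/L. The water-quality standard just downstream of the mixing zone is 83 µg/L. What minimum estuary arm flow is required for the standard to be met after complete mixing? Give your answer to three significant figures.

Set C_mix = 83: (Q·0.7500 + 7200·485.0) / (Q + 7200) = 83
→ Q = 7200·(485.0 − 83)/(83 − 0.7500) = 35190 L/s.

35200 L/s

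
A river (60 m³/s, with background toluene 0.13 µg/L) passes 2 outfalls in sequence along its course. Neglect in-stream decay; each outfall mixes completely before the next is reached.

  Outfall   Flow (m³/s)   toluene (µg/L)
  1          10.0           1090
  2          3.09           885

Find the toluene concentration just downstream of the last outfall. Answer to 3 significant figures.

187 µg/L

Outfall 1: combined Q = 70.00 m³/s; C = (60.00·0.1300 + 10.00·1090)/70.00 = 155.8 µg/L.
Outfall 2: combined Q = 73.09 m³/s; C = (70.00·155.8 + 3.090·885.0)/73.09 = 186.7 µg/L.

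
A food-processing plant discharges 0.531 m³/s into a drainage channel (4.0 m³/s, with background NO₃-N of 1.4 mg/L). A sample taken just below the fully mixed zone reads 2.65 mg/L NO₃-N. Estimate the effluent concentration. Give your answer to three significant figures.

12.1 mg/L

Mass balance: 4.000·1.400 + 0.5310·Cₑ = 4.531·2.650
→ Cₑ = (4.531·2.650 − 4.000·1.400) / 0.5310 = 12.07 mg/L.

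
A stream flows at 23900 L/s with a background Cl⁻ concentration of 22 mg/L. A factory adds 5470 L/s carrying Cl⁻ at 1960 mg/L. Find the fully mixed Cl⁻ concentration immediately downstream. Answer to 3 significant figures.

Flow-weighted average: C = (23900·22.00 + 5470·1960) / 29370 = 11250000/29370 = 382.9 mg/L.

383 mg/L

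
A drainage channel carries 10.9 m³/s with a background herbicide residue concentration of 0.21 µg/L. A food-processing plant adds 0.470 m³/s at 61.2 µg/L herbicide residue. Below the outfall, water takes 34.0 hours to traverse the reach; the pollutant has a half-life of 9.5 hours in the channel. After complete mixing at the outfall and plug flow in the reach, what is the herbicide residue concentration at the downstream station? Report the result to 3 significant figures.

Conservation of mass: C = (10.90·0.2100 + 0.4700·61.20) / 11.37 = 31.05/11.37 = 2.731 µg/L.
Half-life 9.5 h → k = ln 2 / 9.5 = 0.07296 h⁻¹ = 1.751 d⁻¹.
First-order decay: C = 2.731·exp(−k·t) = 2.731·0.08368 = 0.2285 µg/L.

0.229 µg/L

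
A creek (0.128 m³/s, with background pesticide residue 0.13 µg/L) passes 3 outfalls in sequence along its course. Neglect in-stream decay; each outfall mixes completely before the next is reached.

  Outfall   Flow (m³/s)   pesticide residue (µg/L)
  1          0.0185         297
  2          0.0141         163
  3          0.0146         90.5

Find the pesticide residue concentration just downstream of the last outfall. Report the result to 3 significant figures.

Below outfall 1: Q → 0.1465 m³/s, C = (0.1280·0.1300 + 0.01850·297.0)/0.1465 = 37.62 µg/L.
Below outfall 2: Q → 0.1606 m³/s, C = (0.1465·37.62 + 0.01410·163.0)/0.1606 = 48.63 µg/L.
Below outfall 3: Q → 0.1752 m³/s, C = (0.1606·48.63 + 0.01460·90.50)/0.1752 = 52.12 µg/L.

52.1 µg/L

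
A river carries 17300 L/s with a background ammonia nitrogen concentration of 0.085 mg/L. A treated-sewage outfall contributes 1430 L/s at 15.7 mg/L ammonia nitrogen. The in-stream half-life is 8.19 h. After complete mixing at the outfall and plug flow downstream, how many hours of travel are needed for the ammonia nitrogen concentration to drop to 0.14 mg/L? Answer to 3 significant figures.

After mixing, C = (17300·0.08500 + 1430·15.70) / 18730 = 23920/18730 = 1.277 mg/L.
Half-life 8.19 h → k = ln 2 / 8.19 = 0.08463 h⁻¹ = 2.031 d⁻¹.
1.277·exp(−k·t) = 0.14 → t = ln(1.277/0.14)/k = 94040 s = 26.12 h.

26.1 h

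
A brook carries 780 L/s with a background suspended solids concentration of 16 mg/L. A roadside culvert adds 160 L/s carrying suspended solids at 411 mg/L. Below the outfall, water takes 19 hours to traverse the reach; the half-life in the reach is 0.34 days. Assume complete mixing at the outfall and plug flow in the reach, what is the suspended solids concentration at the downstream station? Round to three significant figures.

16.6 mg/L

Flow-weighted average: C = (780.0·16.00 + 160.0·411.0) / 940.0 = 78240/940.0 = 83.23 mg/L.
Half-life 0.34 d → k = ln 2 / 0.34 = 2.039 d⁻¹.
Decay over the reach: 83.23·exp(−kt) = 83.23·0.1991 = 16.57 mg/L.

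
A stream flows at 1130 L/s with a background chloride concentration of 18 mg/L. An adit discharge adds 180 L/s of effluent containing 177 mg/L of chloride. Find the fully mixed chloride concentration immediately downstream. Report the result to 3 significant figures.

39.8 mg/L

Mass balance: C = (1130·18.00 + 180.0·177.0) / 1310 = 52200/1310 = 39.85 mg/L.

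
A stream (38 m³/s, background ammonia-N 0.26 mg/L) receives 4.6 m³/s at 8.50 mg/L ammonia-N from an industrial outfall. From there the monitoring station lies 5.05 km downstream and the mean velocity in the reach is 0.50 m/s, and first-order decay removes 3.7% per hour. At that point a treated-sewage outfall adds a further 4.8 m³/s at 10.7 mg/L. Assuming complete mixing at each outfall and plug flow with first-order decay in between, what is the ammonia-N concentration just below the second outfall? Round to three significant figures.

2.01 mg/L

Mixed concentration C = ΣQC/ΣQ = (38.00·0.2600 + 4.600·8.500) / 42.60 = 48.98/42.60 = 1.150 mg/L; combined flow 42.60 m³/s.
Travel time t = 5.05·1000 / 0.50 = 10100 s = 2.806 h.
3.7%/h lost → k = −ln(1 − 0.037) = 0.03770 h⁻¹.
First-order decay: C = 1.150·exp(−k·t) = 1.150·0.8996 = 1.034 mg/L.
Second outfall: C = (42.60·1.034 + 4.800·10.70)/47.40 = 2.013 mg/L.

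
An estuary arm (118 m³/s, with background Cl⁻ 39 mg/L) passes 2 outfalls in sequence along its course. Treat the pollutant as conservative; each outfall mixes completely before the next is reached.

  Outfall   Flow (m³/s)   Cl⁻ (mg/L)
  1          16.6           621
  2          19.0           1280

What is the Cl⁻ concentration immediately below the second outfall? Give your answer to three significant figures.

255 mg/L

After outfall 1: Q = 118.0 + 16.60 = 134.6 m³/s; C = (118.0·39.00 + 16.60·621.0)/134.6 = 110.8 mg/L.
After outfall 2: Q = 134.6 + 19.00 = 153.6 m³/s; C = (134.6·110.8 + 19.00·1280)/153.6 = 255.4 mg/L.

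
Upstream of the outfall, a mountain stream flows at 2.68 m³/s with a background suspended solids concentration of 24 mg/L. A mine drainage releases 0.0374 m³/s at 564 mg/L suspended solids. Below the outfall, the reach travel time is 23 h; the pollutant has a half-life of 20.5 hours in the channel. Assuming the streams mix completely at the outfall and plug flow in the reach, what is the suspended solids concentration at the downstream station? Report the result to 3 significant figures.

Conservation of mass: C = (2.680·24.00 + 0.03740·564.0) / 2.717 = 85.41/2.717 = 31.43 mg/L.
Half-life 20.5 h → k = ln 2 / 20.5 = 0.03381 h⁻¹ = 0.8115 d⁻¹.
Decay over the reach: 31.43·exp(−kt) = 31.43·0.4595 = 14.44 mg/L.

14.4 mg/L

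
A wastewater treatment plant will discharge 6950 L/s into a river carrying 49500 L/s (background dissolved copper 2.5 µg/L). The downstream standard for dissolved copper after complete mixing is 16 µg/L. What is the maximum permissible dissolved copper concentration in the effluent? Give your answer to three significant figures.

At the limit, (Qr·Cr + Qe·Cₑ)/(Qr + Qe) = 16:
Cₑ = (56450·16 − 49500·2.500) / 6950 = 112.2 µg/L.

112 µg/L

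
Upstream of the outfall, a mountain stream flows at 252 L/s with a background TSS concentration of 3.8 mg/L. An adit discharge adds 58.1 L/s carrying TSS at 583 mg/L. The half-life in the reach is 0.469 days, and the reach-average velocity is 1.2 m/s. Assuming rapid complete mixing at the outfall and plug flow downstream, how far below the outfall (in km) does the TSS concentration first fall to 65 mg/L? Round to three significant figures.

Conservation of mass: C = (252.0·3.800 + 58.10·583.0) / 310.1 = 34830/310.1 = 112.3 mg/L.
Half-life 0.469 d → k = ln 2 / 0.469 = 1.478 d⁻¹.
Set 112.3·exp(−k·t) = 65 → t = ln(112.3/65)/k = 31970 s = 8.882 h.
Distance = v·t = 1.2·31970 = 38370 m = 38.37 km.

38.4 km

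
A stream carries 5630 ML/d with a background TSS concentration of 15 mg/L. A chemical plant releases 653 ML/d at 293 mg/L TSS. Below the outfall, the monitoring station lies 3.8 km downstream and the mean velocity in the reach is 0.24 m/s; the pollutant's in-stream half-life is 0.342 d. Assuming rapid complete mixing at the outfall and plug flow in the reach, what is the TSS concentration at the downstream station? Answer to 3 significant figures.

30.3 mg/L

Mass balance: C = (5630·15.00 + 653.0·293.0) / 6283 = 275800/6283 = 43.89 mg/L.
Travel time t = 3.8·1000 / 0.24 = 15830 s = 4.398 h.
Half-life 0.342 d → k = ln 2 / 0.342 = 2.027 d⁻¹.
Decay over the reach: 43.89·exp(−kt) = 43.89·0.6898 = 30.28 mg/L.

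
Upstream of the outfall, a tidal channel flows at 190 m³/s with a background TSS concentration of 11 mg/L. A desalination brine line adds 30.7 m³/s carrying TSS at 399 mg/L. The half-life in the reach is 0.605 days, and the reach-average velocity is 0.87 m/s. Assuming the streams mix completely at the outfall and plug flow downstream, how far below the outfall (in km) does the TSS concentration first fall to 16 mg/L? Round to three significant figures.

91.9 km

Mixed concentration C = ΣQC/ΣQ = (190.0·11.00 + 30.70·399.0) / 220.7 = 14340/220.7 = 64.97 mg/L.
Half-life 0.605 d → k = ln 2 / 0.605 = 1.146 d⁻¹.
Set 64.97·exp(−k·t) = 16 → t = ln(64.97/16)/k = 105700 s = 29.36 h.
Distance = v·t = 0.87·105700 = 91940 m = 91.94 km.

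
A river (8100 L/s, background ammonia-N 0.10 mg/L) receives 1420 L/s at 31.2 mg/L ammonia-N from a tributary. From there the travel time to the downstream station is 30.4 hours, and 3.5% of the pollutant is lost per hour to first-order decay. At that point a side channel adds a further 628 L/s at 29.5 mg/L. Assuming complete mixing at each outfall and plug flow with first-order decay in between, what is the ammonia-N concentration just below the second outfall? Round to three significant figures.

Conservation of mass: C = (8100·0.1000 + 1420·31.20) / 9520 = 45110/9520 = 4.739 mg/L; combined flow 9520 L/s.
3.5%/h lost → k = −ln(1 − 0.035) = 0.03563 h⁻¹.
After decay, C = 4.739 × e^(−kt) = 4.739 × 0.3386 = 1.604 mg/L.
Second outfall: C = (9520·1.604 + 628.0·29.50)/10150 = 3.331 mg/L.

3.33 mg/L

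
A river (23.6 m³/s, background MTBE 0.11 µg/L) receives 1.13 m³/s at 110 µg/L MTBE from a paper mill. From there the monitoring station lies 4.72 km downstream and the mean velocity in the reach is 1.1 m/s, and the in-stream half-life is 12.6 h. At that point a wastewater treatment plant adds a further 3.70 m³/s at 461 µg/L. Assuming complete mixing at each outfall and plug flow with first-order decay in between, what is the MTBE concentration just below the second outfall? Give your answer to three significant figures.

64.2 µg/L

Conservation of mass: C = (23.60·0.1100 + 1.130·110.0) / 24.73 = 126.9/24.73 = 5.131 µg/L; combined flow 24.73 m³/s.
Travel time t = 4.72·1000 / 1.1 = 4291 s = 1.192 h.
Half-life 12.6 h → k = ln 2 / 12.6 = 0.05501 h⁻¹ = 1.320 d⁻¹.
Decay over the reach: 5.131·exp(−kt) = 5.131·0.9365 = 4.806 µg/L.
At the second outfall, C = (24.73·4.806 + 3.700·461.0) / (24.73 + 3.700) = 64.18 µg/L.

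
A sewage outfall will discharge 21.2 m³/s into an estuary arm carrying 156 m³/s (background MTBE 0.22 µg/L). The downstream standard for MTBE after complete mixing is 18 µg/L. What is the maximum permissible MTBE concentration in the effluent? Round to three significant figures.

At the limit, (Qr·Cr + Qe·Cₑ)/(Qr + Qe) = 18:
Cₑ = (177.2·18 − 156.0·0.2200) / 21.20 = 148.8 µg/L.

149 µg/L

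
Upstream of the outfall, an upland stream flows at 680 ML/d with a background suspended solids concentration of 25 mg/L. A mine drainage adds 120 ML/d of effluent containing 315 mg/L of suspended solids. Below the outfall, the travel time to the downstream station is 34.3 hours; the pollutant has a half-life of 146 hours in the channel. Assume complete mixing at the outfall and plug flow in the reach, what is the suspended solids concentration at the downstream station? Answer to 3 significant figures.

58.2 mg/L

Mass balance: C = (680.0·25.00 + 120.0·315.0) / 800.0 = 54800/800.0 = 68.50 mg/L.
Half-life 146 h → k = ln 2 / 146 = 0.004748 h⁻¹ = 0.1139 d⁻¹.
Applying C = C₀e^(−kt): 68.50 × 0.8497 = 58.21 mg/L.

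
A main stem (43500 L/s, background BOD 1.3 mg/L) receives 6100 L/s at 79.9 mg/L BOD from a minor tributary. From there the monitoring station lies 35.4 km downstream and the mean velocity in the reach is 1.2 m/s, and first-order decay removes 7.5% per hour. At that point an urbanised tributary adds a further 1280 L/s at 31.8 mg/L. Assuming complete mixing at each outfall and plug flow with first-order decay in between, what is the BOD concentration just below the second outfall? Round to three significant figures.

After mixing, C = (43500·1.300 + 6100·79.90) / 49600 = 543900/49600 = 10.97 mg/L; combined flow 49600 L/s.
Travel time t = 35.4·1000 / 1.2 = 29500 s = 8.194 h.
7.5%/h lost → k = −ln(1 − 0.075) = 0.07796 h⁻¹.
Decay over the reach: 10.97·exp(−kt) = 10.97·0.5279 = 5.789 mg/L.
At the second outfall, C = (49600·5.789 + 1280·31.80) / (49600 + 1280) = 6.444 mg/L.

6.44 mg/L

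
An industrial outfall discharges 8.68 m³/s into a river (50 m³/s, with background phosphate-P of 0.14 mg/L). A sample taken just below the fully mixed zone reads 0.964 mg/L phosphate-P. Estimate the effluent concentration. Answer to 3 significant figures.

5.71 mg/L

Mass balance: 50.00·0.1400 + 8.680·Cₑ = 58.68·0.9640
→ Cₑ = (58.68·0.9640 − 50.00·0.1400) / 8.680 = 5.711 mg/L.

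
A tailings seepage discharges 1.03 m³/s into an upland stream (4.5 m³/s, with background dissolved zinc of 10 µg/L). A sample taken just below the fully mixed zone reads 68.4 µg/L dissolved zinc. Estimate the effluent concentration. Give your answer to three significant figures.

324 µg/L

Mass balance: 4.500·10.00 + 1.030·Cₑ = 5.530·68.40
→ Cₑ = (5.530·68.40 − 4.500·10.00) / 1.030 = 323.5 µg/L.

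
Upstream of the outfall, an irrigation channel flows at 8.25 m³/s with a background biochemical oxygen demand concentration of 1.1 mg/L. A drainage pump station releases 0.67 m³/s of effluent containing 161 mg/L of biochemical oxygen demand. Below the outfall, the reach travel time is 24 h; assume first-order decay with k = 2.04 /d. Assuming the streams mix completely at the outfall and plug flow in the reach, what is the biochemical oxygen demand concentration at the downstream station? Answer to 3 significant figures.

1.70 mg/L

After mixing, C = (8.250·1.100 + 0.6700·161.0) / 8.920 = 116.9/8.920 = 13.11 mg/L.
After decay, C = 13.11 × e^(−kt) = 13.11 × 0.1300 = 1.705 mg/L.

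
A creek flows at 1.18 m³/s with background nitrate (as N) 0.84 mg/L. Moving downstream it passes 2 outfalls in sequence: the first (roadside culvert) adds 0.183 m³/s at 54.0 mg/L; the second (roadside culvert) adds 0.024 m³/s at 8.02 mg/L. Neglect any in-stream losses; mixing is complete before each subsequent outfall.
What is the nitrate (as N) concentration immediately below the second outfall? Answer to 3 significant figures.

7.98 mg/L

Outfall 1: combined Q = 1.363 m³/s; C = (1.180·0.8400 + 0.1830·54.00)/1.363 = 7.977 mg/L.
Outfall 2: combined Q = 1.387 m³/s; C = (1.363·7.977 + 0.02400·8.020)/1.387 = 7.978 mg/L.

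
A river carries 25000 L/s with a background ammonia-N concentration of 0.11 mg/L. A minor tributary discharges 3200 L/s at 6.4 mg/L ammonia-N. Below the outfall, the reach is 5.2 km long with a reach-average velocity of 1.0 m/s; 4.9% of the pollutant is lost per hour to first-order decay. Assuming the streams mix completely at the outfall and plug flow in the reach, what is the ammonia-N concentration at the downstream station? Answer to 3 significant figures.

Mass balance: C = (25000·0.1100 + 3200·6.400) / 28200 = 23230/28200 = 0.8238 mg/L.
Travel time t = 5.2·1000 / 1.0 = 5200 s = 1.444 h.
4.9%/h lost → k = −ln(1 − 0.049) = 0.05024 h⁻¹.
Applying C = C₀e^(−kt): 0.8238 × 0.9300 = 0.7661 mg/L.

0.766 mg/L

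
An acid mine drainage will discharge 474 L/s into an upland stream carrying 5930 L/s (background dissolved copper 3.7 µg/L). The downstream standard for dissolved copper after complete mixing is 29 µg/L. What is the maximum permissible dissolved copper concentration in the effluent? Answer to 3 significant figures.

At the limit, (Qr·Cr + Qe·Cₑ)/(Qr + Qe) = 29:
Cₑ = (6404·29 − 5930·3.700) / 474.0 = 345.5 µg/L.

346 µg/L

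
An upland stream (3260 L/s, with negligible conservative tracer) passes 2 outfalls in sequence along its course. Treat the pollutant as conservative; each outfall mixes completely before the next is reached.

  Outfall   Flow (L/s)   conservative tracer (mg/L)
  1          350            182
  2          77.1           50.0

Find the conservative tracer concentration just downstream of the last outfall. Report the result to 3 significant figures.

18.3 mg/L

Outfall 1: combined Q = 3610 L/s; C = (3260·0 + 350.0·182.0)/3610 = 17.65 mg/L.
Outfall 2: combined Q = 3687 L/s; C = (3610·17.65 + 77.10·50.00)/3687 = 18.32 mg/L.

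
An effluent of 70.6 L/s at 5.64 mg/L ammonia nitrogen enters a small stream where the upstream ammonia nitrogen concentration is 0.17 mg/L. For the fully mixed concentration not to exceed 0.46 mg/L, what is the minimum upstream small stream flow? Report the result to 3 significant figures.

1260 L/s

Set C_mix = 0.46: (Q·0.1700 + 70.60·5.640) / (Q + 70.60) = 0.46
→ Q = 70.60·(5.640 − 0.46)/(0.46 − 0.1700) = 1261 L/s.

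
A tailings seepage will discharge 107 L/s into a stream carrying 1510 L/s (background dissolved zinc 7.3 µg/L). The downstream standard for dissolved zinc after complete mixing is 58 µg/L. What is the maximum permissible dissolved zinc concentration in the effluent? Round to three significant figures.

773 µg/L

At the limit, (Qr·Cr + Qe·Cₑ)/(Qr + Qe) = 58:
Cₑ = (1617·58 − 1510·7.300) / 107.0 = 773.5 µg/L.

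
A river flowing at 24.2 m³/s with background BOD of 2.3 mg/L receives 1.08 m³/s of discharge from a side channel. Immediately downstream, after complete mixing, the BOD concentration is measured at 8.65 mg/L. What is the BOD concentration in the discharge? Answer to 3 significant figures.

151 mg/L

Mass balance: 24.20·2.300 + 1.080·Cₑ = 25.28·8.650
→ Cₑ = (25.28·8.650 − 24.20·2.300) / 1.080 = 150.9 mg/L.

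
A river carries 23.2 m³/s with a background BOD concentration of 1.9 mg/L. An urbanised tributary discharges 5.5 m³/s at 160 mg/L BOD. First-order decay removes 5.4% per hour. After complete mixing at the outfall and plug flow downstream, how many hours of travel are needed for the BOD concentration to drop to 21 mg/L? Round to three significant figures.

Mixed concentration C = ΣQC/ΣQ = (23.20·1.900 + 5.500·160.0) / 28.70 = 924.1/28.70 = 32.20 mg/L.
5.4%/h lost → k = −ln(1 − 0.054) = 0.05551 h⁻¹.
32.20·exp(−k·t) = 21 → t = ln(32.20/21)/k = 27720 s = 7.699 h.

7.70 h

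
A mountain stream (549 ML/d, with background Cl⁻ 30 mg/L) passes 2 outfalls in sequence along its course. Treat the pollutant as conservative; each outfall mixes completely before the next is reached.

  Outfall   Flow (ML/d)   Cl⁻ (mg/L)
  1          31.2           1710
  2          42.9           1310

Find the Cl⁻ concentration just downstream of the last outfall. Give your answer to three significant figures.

Below outfall 1: Q → 580.2 ML/d, C = (549.0·30.00 + 31.20·1710)/580.2 = 120.3 mg/L.
Below outfall 2: Q → 623.1 ML/d, C = (580.2·120.3 + 42.90·1310)/623.1 = 202.2 mg/L.

202 mg/L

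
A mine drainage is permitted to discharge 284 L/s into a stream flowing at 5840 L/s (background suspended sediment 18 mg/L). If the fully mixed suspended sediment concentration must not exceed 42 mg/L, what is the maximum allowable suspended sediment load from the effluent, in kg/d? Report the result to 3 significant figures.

Mass balance at the limit: 5840·18.00 + 284.0·Cₑ = 6124·42 → Cₑ = 535.5 mg/L.
284.0 L/s = 0.2840 m³/s. Load = 0.2840 m³/s × 535.5 g/m³ × 86 400 s/d = 13140 kg/d.

13100 kg/d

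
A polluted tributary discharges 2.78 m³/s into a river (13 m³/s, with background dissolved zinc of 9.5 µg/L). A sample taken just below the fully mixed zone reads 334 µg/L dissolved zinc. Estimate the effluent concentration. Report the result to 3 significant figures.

1850 µg/L

Mass balance: 13.00·9.500 + 2.780·Cₑ = 15.78·334.0
→ Cₑ = (15.78·334.0 − 13.00·9.500) / 2.780 = 1851 µg/L.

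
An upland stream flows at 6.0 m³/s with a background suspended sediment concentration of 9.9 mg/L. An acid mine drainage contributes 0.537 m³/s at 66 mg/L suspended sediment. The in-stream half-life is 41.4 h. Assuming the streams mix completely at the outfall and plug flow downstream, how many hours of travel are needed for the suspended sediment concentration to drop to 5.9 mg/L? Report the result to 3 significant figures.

53.7 h

Mass balance: C = (6.000·9.900 + 0.5370·66.00) / 6.537 = 94.84/6.537 = 14.51 mg/L.
Half-life 41.4 h → k = ln 2 / 41.4 = 0.01674 h⁻¹ = 0.4018 d⁻¹.
14.51·exp(−k·t) = 5.9 → t = ln(14.51/5.9)/k = 193500 s = 53.74 h.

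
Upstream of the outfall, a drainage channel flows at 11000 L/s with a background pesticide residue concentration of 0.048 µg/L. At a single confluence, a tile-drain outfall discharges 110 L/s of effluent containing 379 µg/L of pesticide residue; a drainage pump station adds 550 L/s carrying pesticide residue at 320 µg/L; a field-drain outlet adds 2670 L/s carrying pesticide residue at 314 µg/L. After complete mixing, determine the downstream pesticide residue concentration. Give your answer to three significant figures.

73.7 µg/L

Mass balance: C = (11000·0.04800 + 110.0·379.0 + 550.0·320.0 + 2670·314.0) / 14330 = 1057000/14330 = 73.73 µg/L.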